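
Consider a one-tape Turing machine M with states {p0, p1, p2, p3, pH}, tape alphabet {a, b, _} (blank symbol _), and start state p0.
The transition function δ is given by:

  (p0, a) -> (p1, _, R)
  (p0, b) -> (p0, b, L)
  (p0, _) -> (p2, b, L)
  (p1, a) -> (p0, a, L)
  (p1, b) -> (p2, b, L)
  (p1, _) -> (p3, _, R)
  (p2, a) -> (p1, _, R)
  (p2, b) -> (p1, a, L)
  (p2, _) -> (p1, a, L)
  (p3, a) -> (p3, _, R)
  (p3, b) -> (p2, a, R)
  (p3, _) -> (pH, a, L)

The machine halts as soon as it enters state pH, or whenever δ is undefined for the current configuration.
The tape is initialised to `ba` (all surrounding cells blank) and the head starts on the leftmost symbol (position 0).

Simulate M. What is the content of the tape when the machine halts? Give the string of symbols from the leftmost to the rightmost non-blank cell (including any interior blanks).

a__a

p0 | ____[b]a__   read b → write b, move L, go to p0
p0 | ___[_]ba__   read _ → write b, move L, go to p2
p2 | __[_]bba__   read _ → write a, move L, go to p1
p1 | _[_]abba__   read _ → write _, move R, go to p3
p3 | __[a]bba__   read a → write _, move R, go to p3
p3 | ___[b]ba__   read b → write a, move R, go to p2
p2 | ___a[b]a__   read b → write a, move L, go to p1
p1 | ___[a]aa__   read a → write a, move L, go to p0
p0 | __[_]aaa__   read _ → write b, move L, go to p2
p2 | _[_]baaa__   read _ → write a, move L, go to p1
p1 | [_]abaaa__   read _ → write _, move R, go to p3
p3 | _[a]baaa__   read a → write _, move R, go to p3
p3 | __[b]aaa__   read b → write a, move R, go to p2
p2 | __a[a]aa__   read a → write _, move R, go to p1
p1 | __a_[a]a__   read a → write a, move L, go to p0
p0 | __a[_]aa__   read _ → write b, move L, go to p2
p2 | __[a]baa__   read a → write _, move R, go to p1
p1 | ___[b]aa__   read b → write b, move L, go to p2
p2 | __[_]baa__   read _ → write a, move L, go to p1
p1 | _[_]abaa__   read _ → write _, move R, go to p3
p3 | __[a]baa__   read a → write _, move R, go to p3
p3 | ___[b]aa__   read b → write a, move R, go to p2
p2 | ___a[a]a__   read a → write _, move R, go to p1
p1 | ___a_[a]__   read a → write a, move L, go to p0
p0 | ___a[_]a__   read _ → write b, move L, go to p2
p2 | ___[a]ba__   read a → write _, move R, go to p1
p1 | ____[b]a__   read b → write b, move L, go to p2
p2 | ___[_]ba__   read _ → write a, move L, go to p1
p1 | __[_]aba__   read _ → write _, move R, go to p3
p3 | ___[a]ba__   read a → write _, move R, go to p3
p3 | ____[b]a__   read b → write a, move R, go to p2
p2 | ____a[a]__   read a → write _, move R, go to p1
p1 | ____a_[_]_   read _ → write _, move R, go to p3
p3 | ____a__[_]   read _ → write a, move L, go to pH
pH | ____a_[_]a
The non-blank tape span at halt is a__a.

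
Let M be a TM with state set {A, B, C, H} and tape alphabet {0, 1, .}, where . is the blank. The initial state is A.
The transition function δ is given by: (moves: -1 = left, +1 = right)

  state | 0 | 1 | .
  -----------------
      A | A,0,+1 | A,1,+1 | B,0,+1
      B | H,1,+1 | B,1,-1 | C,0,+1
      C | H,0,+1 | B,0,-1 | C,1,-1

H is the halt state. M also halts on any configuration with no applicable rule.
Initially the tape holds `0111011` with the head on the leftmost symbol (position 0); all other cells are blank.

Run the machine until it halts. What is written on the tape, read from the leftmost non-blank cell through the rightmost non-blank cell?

0111011001

A | [0]111011...   read 0 → write 0, move +1, go to A
A | 0[1]11011...   read 1 → write 1, move +1, go to A
A | 01[1]1011...   read 1 → write 1, move +1, go to A
A | 011[1]011...   read 1 → write 1, move +1, go to A
A | 0111[0]11...   read 0 → write 0, move +1, go to A
A | 01110[1]1...   read 1 → write 1, move +1, go to A
A | 011101[1]...   read 1 → write 1, move +1, go to A
A | 0111011[.]..   read . → write 0, move +1, go to B
B | 01110110[.].   read . → write 0, move +1, go to C
C | 011101100[.]   read . → write 1, move -1, go to C
C | 01110110[0]1   read 0 → write 0, move +1, go to H
H | 011101100[1]
The non-blank tape span at halt is 0111011001.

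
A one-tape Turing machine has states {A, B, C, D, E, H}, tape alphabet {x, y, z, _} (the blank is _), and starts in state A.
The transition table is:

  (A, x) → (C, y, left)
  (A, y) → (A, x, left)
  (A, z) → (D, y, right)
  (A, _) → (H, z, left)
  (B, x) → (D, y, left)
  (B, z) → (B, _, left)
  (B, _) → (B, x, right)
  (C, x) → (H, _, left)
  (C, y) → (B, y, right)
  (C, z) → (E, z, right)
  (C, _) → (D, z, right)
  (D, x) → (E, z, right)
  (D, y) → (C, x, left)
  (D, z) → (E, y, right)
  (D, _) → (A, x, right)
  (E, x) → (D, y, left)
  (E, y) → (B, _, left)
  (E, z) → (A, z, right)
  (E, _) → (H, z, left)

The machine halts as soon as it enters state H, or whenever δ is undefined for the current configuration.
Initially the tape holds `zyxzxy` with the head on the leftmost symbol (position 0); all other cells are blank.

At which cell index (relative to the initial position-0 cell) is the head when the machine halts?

A | ____[z]yxzxy   read z → write y, move right, go to D
D | ____y[y]xzxy   read y → write x, move left, go to C
C | ____[y]xxzxy   read y → write y, move right, go to B
B | ____y[x]xzxy   read x → write y, move left, go to D
D | ____[y]yxzxy   read y → write x, move left, go to C
C | ___[_]xyxzxy   read _ → write z, move right, go to D
D | ___z[x]yxzxy   read x → write z, move right, go to E
E | ___zz[y]xzxy   read y → write _, move left, go to B
B | ___z[z]_xzxy   read z → write _, move left, go to B
B | ___[z]__xzxy   read z → write _, move left, go to B
B | __[_]___xzxy   read _ → write x, move right, go to B
B | __x[_]__xzxy   read _ → write x, move right, go to B
B | __xx[_]_xzxy   read _ → write x, move right, go to B
B | __xxx[_]xzxy   read _ → write x, move right, go to B
B | __xxxx[x]zxy   read x → write y, move left, go to D
D | __xxx[x]yzxy   read x → write z, move right, go to E
E | __xxxz[y]zxy   read y → write _, move left, go to B
B | __xxx[z]_zxy   read z → write _, move left, go to B
B | __xx[x]__zxy   read x → write y, move left, go to D
D | __x[x]y__zxy   read x → write z, move right, go to E
E | __xz[y]__zxy   read y → write _, move left, go to B
B | __x[z]___zxy   read z → write _, move left, go to B
B | __[x]____zxy   read x → write y, move left, go to D
D | _[_]y____zxy   read _ → write x, move right, go to A
A | _x[y]____zxy   read y → write x, move left, go to A
A | _[x]x____zxy   read x → write y, move left, go to C
C | [_]yx____zxy   read _ → write z, move right, go to D
D | z[y]x____zxy   read y → write x, move left, go to C
C | [z]xx____zxy   read z → write z, move right, go to E
E | z[x]x____zxy   read x → write y, move left, go to D
D | [z]yx____zxy   read z → write y, move right, go to E
E | y[y]x____zxy   read y → write _, move left, go to B
B | [y]_x____zxy
At halt the head is at cell -4.

-4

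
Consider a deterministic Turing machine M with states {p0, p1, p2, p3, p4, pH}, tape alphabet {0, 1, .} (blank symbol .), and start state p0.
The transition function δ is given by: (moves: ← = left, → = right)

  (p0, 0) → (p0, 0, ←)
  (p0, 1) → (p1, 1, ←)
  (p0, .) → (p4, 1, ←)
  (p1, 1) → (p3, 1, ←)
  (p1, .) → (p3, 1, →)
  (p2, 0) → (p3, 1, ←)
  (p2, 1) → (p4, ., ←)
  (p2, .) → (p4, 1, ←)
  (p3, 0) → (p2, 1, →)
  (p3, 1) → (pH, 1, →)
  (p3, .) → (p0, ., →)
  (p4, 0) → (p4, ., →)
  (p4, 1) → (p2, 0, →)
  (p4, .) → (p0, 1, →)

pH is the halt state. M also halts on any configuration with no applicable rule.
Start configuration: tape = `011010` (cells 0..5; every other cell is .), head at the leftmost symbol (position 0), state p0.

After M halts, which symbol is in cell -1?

1

state=p0 head=0 tape=...[0]11010   (p0,0)→(p0,0,←)
state=p0 head=-1 tape=..[.]011010   (p0,.)→(p4,1,←)
state=p4 head=-2 tape=.[.]1011010   (p4,.)→(p0,1,→)
state=p0 head=-1 tape=.1[1]011010   (p0,1)→(p1,1,←)
state=p1 head=-2 tape=.[1]1011010   (p1,1)→(p3,1,←)
state=p3 head=-3 tape=[.]11011010   (p3,.)→(p0,.,→)
state=p0 head=-2 tape=.[1]1011010   (p0,1)→(p1,1,←)
state=p1 head=-3 tape=[.]11011010   (p1,.)→(p3,1,→)
state=p3 head=-2 tape=1[1]1011010   (p3,1)→(pH,1,→)
state=pH head=-1 tape=11[1]011010
Cell -1 holds 1 when M halts.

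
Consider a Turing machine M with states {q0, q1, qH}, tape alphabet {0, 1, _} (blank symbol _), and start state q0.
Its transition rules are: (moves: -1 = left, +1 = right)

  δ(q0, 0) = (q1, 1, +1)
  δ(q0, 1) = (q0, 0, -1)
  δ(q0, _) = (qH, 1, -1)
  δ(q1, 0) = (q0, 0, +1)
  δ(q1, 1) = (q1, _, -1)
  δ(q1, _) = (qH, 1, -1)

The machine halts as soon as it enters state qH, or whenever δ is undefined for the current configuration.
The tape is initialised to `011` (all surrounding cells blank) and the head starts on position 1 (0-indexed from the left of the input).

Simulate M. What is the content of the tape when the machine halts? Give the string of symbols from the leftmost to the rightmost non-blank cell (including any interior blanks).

1101

state=q0 head=1 tape=0[1]1_   (q0,1)→(q0,0,-1)
state=q0 head=0 tape=[0]01_   (q0,0)→(q1,1,+1)
state=q1 head=1 tape=1[0]1_   (q1,0)→(q0,0,+1)
state=q0 head=2 tape=10[1]_   (q0,1)→(q0,0,-1)
state=q0 head=1 tape=1[0]0_   (q0,0)→(q1,1,+1)
state=q1 head=2 tape=11[0]_   (q1,0)→(q0,0,+1)
state=q0 head=3 tape=110[_]   (q0,_)→(qH,1,-1)
state=qH head=2 tape=11[0]1
The non-blank tape span at halt is 1101.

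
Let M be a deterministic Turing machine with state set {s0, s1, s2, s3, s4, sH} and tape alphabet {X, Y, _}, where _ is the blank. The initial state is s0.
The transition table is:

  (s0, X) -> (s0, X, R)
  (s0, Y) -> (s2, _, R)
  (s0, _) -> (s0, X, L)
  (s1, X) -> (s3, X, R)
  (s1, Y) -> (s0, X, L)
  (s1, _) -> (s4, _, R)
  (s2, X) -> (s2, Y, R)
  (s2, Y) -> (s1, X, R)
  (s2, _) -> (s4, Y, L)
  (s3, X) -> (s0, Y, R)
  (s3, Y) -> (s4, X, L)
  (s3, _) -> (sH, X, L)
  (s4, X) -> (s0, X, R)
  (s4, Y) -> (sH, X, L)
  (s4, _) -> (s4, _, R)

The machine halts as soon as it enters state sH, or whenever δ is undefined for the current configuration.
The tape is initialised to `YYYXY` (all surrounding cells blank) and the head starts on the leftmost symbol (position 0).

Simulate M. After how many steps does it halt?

state=s0 head=0 tape=[Y]YYXY_   (s0,Y)→(s2,_,R)
state=s2 head=1 tape=_[Y]YXY_   (s2,Y)→(s1,X,R)
state=s1 head=2 tape=_X[Y]XY_   (s1,Y)→(s0,X,L)
state=s0 head=1 tape=_[X]XXY_   (s0,X)→(s0,X,R)
state=s0 head=2 tape=_X[X]XY_   (s0,X)→(s0,X,R)
state=s0 head=3 tape=_XX[X]Y_   (s0,X)→(s0,X,R)
state=s0 head=4 tape=_XXX[Y]_   (s0,Y)→(s2,_,R)
state=s2 head=5 tape=_XXX_[_]   (s2,_)→(s4,Y,L)
state=s4 head=4 tape=_XXX[_]Y   (s4,_)→(s4,_,R)
state=s4 head=5 tape=_XXX_[Y]   (s4,Y)→(sH,X,L)
state=sH head=4 tape=_XXX[_]X
M halts after 10 transitions.

10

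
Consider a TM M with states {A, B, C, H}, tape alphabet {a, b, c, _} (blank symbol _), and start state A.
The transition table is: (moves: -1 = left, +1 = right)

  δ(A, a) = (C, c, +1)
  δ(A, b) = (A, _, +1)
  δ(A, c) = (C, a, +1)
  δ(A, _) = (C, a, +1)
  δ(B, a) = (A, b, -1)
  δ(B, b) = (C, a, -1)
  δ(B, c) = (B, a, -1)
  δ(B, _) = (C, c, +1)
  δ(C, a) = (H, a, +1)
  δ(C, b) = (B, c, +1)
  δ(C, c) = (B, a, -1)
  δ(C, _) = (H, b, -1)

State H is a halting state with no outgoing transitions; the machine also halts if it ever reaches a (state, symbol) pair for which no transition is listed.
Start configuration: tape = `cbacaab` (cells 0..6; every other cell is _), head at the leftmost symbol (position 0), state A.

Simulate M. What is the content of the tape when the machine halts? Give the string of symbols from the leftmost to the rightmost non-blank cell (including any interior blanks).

A | [c]bacaab__   read c → write a, move +1, go to C
C | a[b]acaab__   read b → write c, move +1, go to B
B | ac[a]caab__   read a → write b, move -1, go to A
A | a[c]bcaab__   read c → write a, move +1, go to C
C | aa[b]caab__   read b → write c, move +1, go to B
B | aac[c]aab__   read c → write a, move -1, go to B
B | aa[c]aaab__   read c → write a, move -1, go to B
B | a[a]aaaab__   read a → write b, move -1, go to A
A | [a]baaaab__   read a → write c, move +1, go to C
C | c[b]aaaab__   read b → write c, move +1, go to B
B | cc[a]aaab__   read a → write b, move -1, go to A
A | c[c]baaab__   read c → write a, move +1, go to C
C | ca[b]aaab__   read b → write c, move +1, go to B
B | cac[a]aab__   read a → write b, move -1, go to A
A | ca[c]baab__   read c → write a, move +1, go to C
C | caa[b]aab__   read b → write c, move +1, go to B
B | caac[a]ab__   read a → write b, move -1, go to A
A | caa[c]bab__   read c → write a, move +1, go to C
C | caaa[b]ab__   read b → write c, move +1, go to B
B | caaac[a]b__   read a → write b, move -1, go to A
A | caaa[c]bb__   read c → write a, move +1, go to C
C | caaaa[b]b__   read b → write c, move +1, go to B
B | caaaac[b]__   read b → write a, move -1, go to C
C | caaaa[c]a__   read c → write a, move -1, go to B
B | caaa[a]aa__   read a → write b, move -1, go to A
A | caa[a]baa__   read a → write c, move +1, go to C
C | caac[b]aa__   read b → write c, move +1, go to B
B | caacc[a]a__   read a → write b, move -1, go to A
A | caac[c]ba__   read c → write a, move +1, go to C
C | caaca[b]a__   read b → write c, move +1, go to B
B | caacac[a]__   read a → write b, move -1, go to A
A | caaca[c]b__   read c → write a, move +1, go to C
C | caacaa[b]__   read b → write c, move +1, go to B
B | caacaac[_]_   read _ → write c, move +1, go to C
C | caacaacc[_]   read _ → write b, move -1, go to H
H | caacaac[c]b
The non-blank tape span at halt is caacaaccb.

caacaaccb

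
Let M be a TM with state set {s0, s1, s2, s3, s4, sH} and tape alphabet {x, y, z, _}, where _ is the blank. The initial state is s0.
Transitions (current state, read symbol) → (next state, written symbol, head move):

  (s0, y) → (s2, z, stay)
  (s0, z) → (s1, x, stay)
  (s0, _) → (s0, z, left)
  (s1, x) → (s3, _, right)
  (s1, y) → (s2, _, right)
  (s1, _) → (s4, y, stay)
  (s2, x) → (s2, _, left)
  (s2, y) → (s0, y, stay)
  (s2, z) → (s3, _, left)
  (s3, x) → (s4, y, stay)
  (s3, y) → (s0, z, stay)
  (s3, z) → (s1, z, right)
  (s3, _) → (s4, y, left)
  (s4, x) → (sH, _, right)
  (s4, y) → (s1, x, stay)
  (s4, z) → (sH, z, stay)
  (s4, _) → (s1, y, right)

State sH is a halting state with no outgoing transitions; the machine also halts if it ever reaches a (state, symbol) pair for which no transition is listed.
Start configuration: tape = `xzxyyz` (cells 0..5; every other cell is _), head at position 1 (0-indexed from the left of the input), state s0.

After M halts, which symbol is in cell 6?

y

state=s0 head=1 tape=x[z]xyyz___   (s0,z)→(s1,x,stay)
state=s1 head=1 tape=x[x]xyyz___   (s1,x)→(s3,_,right)
state=s3 head=2 tape=x_[x]yyz___   (s3,x)→(s4,y,stay)
state=s4 head=2 tape=x_[y]yyz___   (s4,y)→(s1,x,stay)
state=s1 head=2 tape=x_[x]yyz___   (s1,x)→(s3,_,right)
state=s3 head=3 tape=x__[y]yz___   (s3,y)→(s0,z,stay)
state=s0 head=3 tape=x__[z]yz___   (s0,z)→(s1,x,stay)
state=s1 head=3 tape=x__[x]yz___   (s1,x)→(s3,_,right)
state=s3 head=4 tape=x___[y]z___   (s3,y)→(s0,z,stay)
state=s0 head=4 tape=x___[z]z___   (s0,z)→(s1,x,stay)
state=s1 head=4 tape=x___[x]z___   (s1,x)→(s3,_,right)
state=s3 head=5 tape=x____[z]___   (s3,z)→(s1,z,right)
state=s1 head=6 tape=x____z[_]__   (s1,_)→(s4,y,stay)
state=s4 head=6 tape=x____z[y]__   (s4,y)→(s1,x,stay)
state=s1 head=6 tape=x____z[x]__   (s1,x)→(s3,_,right)
state=s3 head=7 tape=x____z_[_]_   (s3,_)→(s4,y,left)
state=s4 head=6 tape=x____z[_]y_   (s4,_)→(s1,y,right)
state=s1 head=7 tape=x____zy[y]_   (s1,y)→(s2,_,right)
state=s2 head=8 tape=x____zy_[_]
Cell 6 holds y when M halts.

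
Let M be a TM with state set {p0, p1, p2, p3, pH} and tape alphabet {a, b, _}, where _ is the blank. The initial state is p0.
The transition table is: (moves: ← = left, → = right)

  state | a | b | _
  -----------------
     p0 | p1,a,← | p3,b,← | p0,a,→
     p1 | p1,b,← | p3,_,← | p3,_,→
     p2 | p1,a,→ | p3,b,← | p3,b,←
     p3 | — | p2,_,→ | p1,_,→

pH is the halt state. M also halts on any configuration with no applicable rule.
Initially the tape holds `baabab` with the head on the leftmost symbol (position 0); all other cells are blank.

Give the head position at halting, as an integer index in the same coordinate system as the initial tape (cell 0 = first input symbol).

state=p0 head=0 tape=_[b]aabab   (p0,b)→(p3,b,←)
state=p3 head=-1 tape=[_]baabab   (p3,_)→(p1,_,→)
state=p1 head=0 tape=_[b]aabab   (p1,b)→(p3,_,←)
state=p3 head=-1 tape=[_]_aabab   (p3,_)→(p1,_,→)
state=p1 head=0 tape=_[_]aabab   (p1,_)→(p3,_,→)
state=p3 head=1 tape=__[a]abab
At halt the head is at cell 1.

1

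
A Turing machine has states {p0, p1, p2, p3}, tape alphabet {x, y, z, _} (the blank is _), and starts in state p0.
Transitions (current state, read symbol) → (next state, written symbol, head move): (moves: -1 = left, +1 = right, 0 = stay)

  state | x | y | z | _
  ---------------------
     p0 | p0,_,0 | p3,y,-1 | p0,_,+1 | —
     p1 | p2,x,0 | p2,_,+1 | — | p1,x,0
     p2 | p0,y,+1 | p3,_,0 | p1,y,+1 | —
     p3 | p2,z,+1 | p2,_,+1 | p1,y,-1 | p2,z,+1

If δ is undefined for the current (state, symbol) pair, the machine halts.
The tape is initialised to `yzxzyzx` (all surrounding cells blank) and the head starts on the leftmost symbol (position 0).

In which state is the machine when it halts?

p0

state=p0 head=0 tape=_[y]zxzyzx_   (p0,y)→(p3,y,-1)
state=p3 head=-1 tape=[_]yzxzyzx_   (p3,_)→(p2,z,+1)
state=p2 head=0 tape=z[y]zxzyzx_   (p2,y)→(p3,_,0)
state=p3 head=0 tape=z[_]zxzyzx_   (p3,_)→(p2,z,+1)
state=p2 head=1 tape=zz[z]xzyzx_   (p2,z)→(p1,y,+1)
state=p1 head=2 tape=zzy[x]zyzx_   (p1,x)→(p2,x,0)
state=p2 head=2 tape=zzy[x]zyzx_   (p2,x)→(p0,y,+1)
state=p0 head=3 tape=zzyy[z]yzx_   (p0,z)→(p0,_,+1)
state=p0 head=4 tape=zzyy_[y]zx_   (p0,y)→(p3,y,-1)
state=p3 head=3 tape=zzyy[_]yzx_   (p3,_)→(p2,z,+1)
state=p2 head=4 tape=zzyyz[y]zx_   (p2,y)→(p3,_,0)
state=p3 head=4 tape=zzyyz[_]zx_   (p3,_)→(p2,z,+1)
state=p2 head=5 tape=zzyyzz[z]x_   (p2,z)→(p1,y,+1)
state=p1 head=6 tape=zzyyzzy[x]_   (p1,x)→(p2,x,0)
state=p2 head=6 tape=zzyyzzy[x]_   (p2,x)→(p0,y,+1)
state=p0 head=7 tape=zzyyzzyy[_]
No transition is defined for (p0, _); M halts in state p0.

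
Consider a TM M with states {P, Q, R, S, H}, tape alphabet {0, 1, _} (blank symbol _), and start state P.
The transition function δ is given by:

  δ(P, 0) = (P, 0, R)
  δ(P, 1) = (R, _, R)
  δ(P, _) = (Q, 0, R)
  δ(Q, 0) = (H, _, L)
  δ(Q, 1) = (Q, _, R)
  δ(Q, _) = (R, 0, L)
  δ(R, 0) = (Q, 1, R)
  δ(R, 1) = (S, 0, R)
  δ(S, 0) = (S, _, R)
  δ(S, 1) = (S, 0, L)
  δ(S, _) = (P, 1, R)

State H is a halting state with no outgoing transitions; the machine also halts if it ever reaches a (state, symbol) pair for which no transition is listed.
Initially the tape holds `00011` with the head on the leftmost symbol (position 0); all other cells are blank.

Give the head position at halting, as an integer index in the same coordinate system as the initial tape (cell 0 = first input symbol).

6

state=P head=0 tape=[0]0011___   (P,0)→(P,0,R)
state=P head=1 tape=0[0]011___   (P,0)→(P,0,R)
state=P head=2 tape=00[0]11___   (P,0)→(P,0,R)
state=P head=3 tape=000[1]1___   (P,1)→(R,_,R)
state=R head=4 tape=000_[1]___   (R,1)→(S,0,R)
state=S head=5 tape=000_0[_]__   (S,_)→(P,1,R)
state=P head=6 tape=000_01[_]_   (P,_)→(Q,0,R)
state=Q head=7 tape=000_010[_]   (Q,_)→(R,0,L)
state=R head=6 tape=000_01[0]0   (R,0)→(Q,1,R)
state=Q head=7 tape=000_011[0]   (Q,0)→(H,_,L)
state=H head=6 tape=000_01[1]_
At halt the head is at cell 6.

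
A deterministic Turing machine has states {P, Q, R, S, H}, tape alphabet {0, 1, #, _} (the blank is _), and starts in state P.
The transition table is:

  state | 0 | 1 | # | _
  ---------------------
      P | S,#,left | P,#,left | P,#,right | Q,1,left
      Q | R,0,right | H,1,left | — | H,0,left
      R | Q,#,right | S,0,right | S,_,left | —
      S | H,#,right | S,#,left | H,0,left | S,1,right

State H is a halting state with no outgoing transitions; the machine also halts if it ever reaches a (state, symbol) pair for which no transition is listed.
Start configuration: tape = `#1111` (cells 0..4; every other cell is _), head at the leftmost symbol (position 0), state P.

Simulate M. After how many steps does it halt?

14

P | [#]1111_   read # → write #, move right, go to P
P | #[1]111_   read 1 → write #, move left, go to P
P | [#]#111_   read # → write #, move right, go to P
P | #[#]111_   read # → write #, move right, go to P
P | ##[1]11_   read 1 → write #, move left, go to P
P | #[#]#11_   read # → write #, move right, go to P
P | ##[#]11_   read # → write #, move right, go to P
P | ###[1]1_   read 1 → write #, move left, go to P
P | ##[#]#1_   read # → write #, move right, go to P
P | ###[#]1_   read # → write #, move right, go to P
P | ####[1]_   read 1 → write #, move left, go to P
P | ###[#]#_   read # → write #, move right, go to P
P | ####[#]_   read # → write #, move right, go to P
P | #####[_]   read _ → write 1, move left, go to Q
Q | ####[#]1
M halts after 14 transitions.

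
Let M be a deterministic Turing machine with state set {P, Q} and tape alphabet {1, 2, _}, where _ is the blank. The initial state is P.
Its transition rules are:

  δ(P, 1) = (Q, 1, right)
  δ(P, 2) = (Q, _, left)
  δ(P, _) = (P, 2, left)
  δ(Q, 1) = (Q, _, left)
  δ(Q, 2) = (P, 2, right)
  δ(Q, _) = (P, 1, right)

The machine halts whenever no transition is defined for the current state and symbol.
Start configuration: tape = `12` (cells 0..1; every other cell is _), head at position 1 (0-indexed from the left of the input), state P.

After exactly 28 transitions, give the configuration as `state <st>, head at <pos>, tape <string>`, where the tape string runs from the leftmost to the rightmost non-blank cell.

state P, head at -3, tape 122222

state=P head=1 tape=____1[2]   (P,2)→(Q,_,left)
state=Q head=0 tape=____[1]_   (Q,1)→(Q,_,left)
state=Q head=-1 tape=___[_]__   (Q,_)→(P,1,right)
state=P head=0 tape=___1[_]_   (P,_)→(P,2,left)
state=P head=-1 tape=___[1]2_   (P,1)→(Q,1,right)
state=Q head=0 tape=___1[2]_   (Q,2)→(P,2,right)
state=P head=1 tape=___12[_]   (P,_)→(P,2,left)
state=P head=0 tape=___1[2]2   (P,2)→(Q,_,left)
state=Q head=-1 tape=___[1]_2   (Q,1)→(Q,_,left)
state=Q head=-2 tape=__[_]__2   (Q,_)→(P,1,right)
state=P head=-1 tape=__1[_]_2   (P,_)→(P,2,left)
state=P head=-2 tape=__[1]2_2   (P,1)→(Q,1,right)
state=Q head=-1 tape=__1[2]_2   (Q,2)→(P,2,right)
state=P head=0 tape=__12[_]2   (P,_)→(P,2,left)
state=P head=-1 tape=__1[2]22   (P,2)→(Q,_,left)
state=Q head=-2 tape=__[1]_22   (Q,1)→(Q,_,left)
state=Q head=-3 tape=_[_]__22   (Q,_)→(P,1,right)
state=P head=-2 tape=_1[_]_22   (P,_)→(P,2,left)
state=P head=-3 tape=_[1]2_22   (P,1)→(Q,1,right)
state=Q head=-2 tape=_1[2]_22   (Q,2)→(P,2,right)
state=P head=-1 tape=_12[_]22   (P,_)→(P,2,left)
state=P head=-2 tape=_1[2]222   (P,2)→(Q,_,left)
state=Q head=-3 tape=_[1]_222   (Q,1)→(Q,_,left)
state=Q head=-4 tape=[_]__222   (Q,_)→(P,1,right)
state=P head=-3 tape=1[_]_222   (P,_)→(P,2,left)
state=P head=-4 tape=[1]2_222   (P,1)→(Q,1,right)
state=Q head=-3 tape=1[2]_222   (Q,2)→(P,2,right)
state=P head=-2 tape=12[_]222   (P,_)→(P,2,left)
state=P head=-3 tape=1[2]2222
After 28 steps: state P, head at -3, tape 122222.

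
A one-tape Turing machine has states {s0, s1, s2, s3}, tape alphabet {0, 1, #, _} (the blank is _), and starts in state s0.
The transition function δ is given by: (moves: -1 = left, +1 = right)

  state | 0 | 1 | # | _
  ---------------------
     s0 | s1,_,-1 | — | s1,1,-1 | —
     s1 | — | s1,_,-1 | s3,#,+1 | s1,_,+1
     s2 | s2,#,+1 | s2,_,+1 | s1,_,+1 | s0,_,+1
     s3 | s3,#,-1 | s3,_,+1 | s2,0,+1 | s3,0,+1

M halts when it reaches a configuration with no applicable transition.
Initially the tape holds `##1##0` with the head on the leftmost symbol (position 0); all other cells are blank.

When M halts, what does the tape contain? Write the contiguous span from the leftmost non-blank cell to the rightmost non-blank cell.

s0 | _[#]#1##0   read # → write 1, move -1, go to s1
s1 | [_]1#1##0   read _ → write _, move +1, go to s1
s1 | _[1]#1##0   read 1 → write _, move -1, go to s1
s1 | [_]_#1##0   read _ → write _, move +1, go to s1
s1 | _[_]#1##0   read _ → write _, move +1, go to s1
s1 | __[#]1##0   read # → write #, move +1, go to s3
s3 | __#[1]##0   read 1 → write _, move +1, go to s3
s3 | __#_[#]#0   read # → write 0, move +1, go to s2
s2 | __#_0[#]0   read # → write _, move +1, go to s1
s1 | __#_0_[0]
The non-blank tape span at halt is #_0_0.

#_0_0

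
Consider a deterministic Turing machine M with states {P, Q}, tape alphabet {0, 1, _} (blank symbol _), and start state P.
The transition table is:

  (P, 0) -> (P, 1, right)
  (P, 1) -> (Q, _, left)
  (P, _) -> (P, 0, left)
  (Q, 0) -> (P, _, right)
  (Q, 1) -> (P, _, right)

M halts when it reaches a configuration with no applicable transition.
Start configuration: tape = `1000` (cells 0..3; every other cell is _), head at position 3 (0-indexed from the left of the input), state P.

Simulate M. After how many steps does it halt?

20

P | _100[0]__   read 0 → write 1, move right, go to P
P | _1001[_]_   read _ → write 0, move left, go to P
P | _100[1]0_   read 1 → write _, move left, go to Q
Q | _10[0]_0_   read 0 → write _, move right, go to P
P | _10_[_]0_   read _ → write 0, move left, go to P
P | _10[_]00_   read _ → write 0, move left, go to P
P | _1[0]000_   read 0 → write 1, move right, go to P
P | _11[0]00_   read 0 → write 1, move right, go to P
P | _111[0]0_   read 0 → write 1, move right, go to P
P | _1111[0]_   read 0 → write 1, move right, go to P
P | _11111[_]   read _ → write 0, move left, go to P
P | _1111[1]0   read 1 → write _, move left, go to Q
Q | _111[1]_0   read 1 → write _, move right, go to P
P | _111_[_]0   read _ → write 0, move left, go to P
P | _111[_]00   read _ → write 0, move left, go to P
P | _11[1]000   read 1 → write _, move left, go to Q
Q | _1[1]_000   read 1 → write _, move right, go to P
P | _1_[_]000   read _ → write 0, move left, go to P
P | _1[_]0000   read _ → write 0, move left, go to P
P | _[1]00000   read 1 → write _, move left, go to Q
Q | [_]_00000
M halts after 20 transitions.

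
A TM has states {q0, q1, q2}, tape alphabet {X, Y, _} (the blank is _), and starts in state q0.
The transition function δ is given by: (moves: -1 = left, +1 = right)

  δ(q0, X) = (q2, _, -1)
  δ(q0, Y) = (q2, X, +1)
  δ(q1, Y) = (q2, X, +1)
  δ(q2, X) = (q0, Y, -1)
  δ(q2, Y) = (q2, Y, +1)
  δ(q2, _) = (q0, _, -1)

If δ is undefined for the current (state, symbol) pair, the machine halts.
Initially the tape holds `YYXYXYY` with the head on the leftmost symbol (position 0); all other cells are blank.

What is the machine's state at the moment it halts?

q0 | _[Y]YXYXYY_   read Y → write X, move +1, go to q2
q2 | _X[Y]XYXYY_   read Y → write Y, move +1, go to q2
q2 | _XY[X]YXYY_   read X → write Y, move -1, go to q0
q0 | _X[Y]YYXYY_   read Y → write X, move +1, go to q2
q2 | _XX[Y]YXYY_   read Y → write Y, move +1, go to q2
q2 | _XXY[Y]XYY_   read Y → write Y, move +1, go to q2
q2 | _XXYY[X]YY_   read X → write Y, move -1, go to q0
q0 | _XXY[Y]YYY_   read Y → write X, move +1, go to q2
q2 | _XXYX[Y]YY_   read Y → write Y, move +1, go to q2
q2 | _XXYXY[Y]Y_   read Y → write Y, move +1, go to q2
q2 | _XXYXYY[Y]_   read Y → write Y, move +1, go to q2
q2 | _XXYXYYY[_]   read _ → write _, move -1, go to q0
q0 | _XXYXYY[Y]_   read Y → write X, move +1, go to q2
q2 | _XXYXYYX[_]   read _ → write _, move -1, go to q0
q0 | _XXYXYY[X]_   read X → write _, move -1, go to q2
q2 | _XXYXY[Y]__   read Y → write Y, move +1, go to q2
q2 | _XXYXYY[_]_   read _ → write _, move -1, go to q0
q0 | _XXYXY[Y]__   read Y → write X, move +1, go to q2
q2 | _XXYXYX[_]_   read _ → write _, move -1, go to q0
q0 | _XXYXY[X]__   read X → write _, move -1, go to q2
q2 | _XXYX[Y]___   read Y → write Y, move +1, go to q2
q2 | _XXYXY[_]__   read _ → write _, move -1, go to q0
q0 | _XXYX[Y]___   read Y → write X, move +1, go to q2
q2 | _XXYXX[_]__   read _ → write _, move -1, go to q0
q0 | _XXYX[X]___   read X → write _, move -1, go to q2
q2 | _XXY[X]____   read X → write Y, move -1, go to q0
q0 | _XX[Y]Y____   read Y → write X, move +1, go to q2
q2 | _XXX[Y]____   read Y → write Y, move +1, go to q2
q2 | _XXXY[_]___   read _ → write _, move -1, go to q0
q0 | _XXX[Y]____   read Y → write X, move +1, go to q2
q2 | _XXXX[_]___   read _ → write _, move -1, go to q0
q0 | _XXX[X]____   read X → write _, move -1, go to q2
q2 | _XX[X]_____   read X → write Y, move -1, go to q0
q0 | _X[X]Y_____   read X → write _, move -1, go to q2
q2 | _[X]_Y_____   read X → write Y, move -1, go to q0
q0 | [_]Y_Y_____
No transition is defined for (q0, _); M halts in state q0.

q0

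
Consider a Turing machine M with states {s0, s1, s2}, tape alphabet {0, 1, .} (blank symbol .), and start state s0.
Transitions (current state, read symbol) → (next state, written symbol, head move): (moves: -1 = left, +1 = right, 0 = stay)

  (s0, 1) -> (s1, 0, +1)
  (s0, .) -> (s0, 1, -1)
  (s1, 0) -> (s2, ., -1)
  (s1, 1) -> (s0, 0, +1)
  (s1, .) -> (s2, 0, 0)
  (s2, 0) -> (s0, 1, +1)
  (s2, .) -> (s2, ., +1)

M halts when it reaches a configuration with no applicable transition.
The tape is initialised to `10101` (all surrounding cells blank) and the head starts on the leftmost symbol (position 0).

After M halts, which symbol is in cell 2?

0

s0 | [1]0101...   read 1 → write 0, move +1, go to s1
s1 | 0[0]101...   read 0 → write ., move -1, go to s2
s2 | [0].101...   read 0 → write 1, move +1, go to s0
s0 | 1[.]101...   read . → write 1, move -1, go to s0
s0 | [1]1101...   read 1 → write 0, move +1, go to s1
s1 | 0[1]101...   read 1 → write 0, move +1, go to s0
s0 | 00[1]01...   read 1 → write 0, move +1, go to s1
s1 | 000[0]1...   read 0 → write ., move -1, go to s2
s2 | 00[0].1...   read 0 → write 1, move +1, go to s0
s0 | 001[.]1...   read . → write 1, move -1, go to s0
s0 | 00[1]11...   read 1 → write 0, move +1, go to s1
s1 | 000[1]1...   read 1 → write 0, move +1, go to s0
s0 | 0000[1]...   read 1 → write 0, move +1, go to s1
s1 | 00000[.]..   read . → write 0, move 0, go to s2
s2 | 00000[0]..   read 0 → write 1, move +1, go to s0
s0 | 000001[.].   read . → write 1, move -1, go to s0
s0 | 00000[1]1.   read 1 → write 0, move +1, go to s1
s1 | 000000[1].   read 1 → write 0, move +1, go to s0
s0 | 0000000[.]   read . → write 1, move -1, go to s0
s0 | 000000[0]1
Cell 2 holds 0 when M halts.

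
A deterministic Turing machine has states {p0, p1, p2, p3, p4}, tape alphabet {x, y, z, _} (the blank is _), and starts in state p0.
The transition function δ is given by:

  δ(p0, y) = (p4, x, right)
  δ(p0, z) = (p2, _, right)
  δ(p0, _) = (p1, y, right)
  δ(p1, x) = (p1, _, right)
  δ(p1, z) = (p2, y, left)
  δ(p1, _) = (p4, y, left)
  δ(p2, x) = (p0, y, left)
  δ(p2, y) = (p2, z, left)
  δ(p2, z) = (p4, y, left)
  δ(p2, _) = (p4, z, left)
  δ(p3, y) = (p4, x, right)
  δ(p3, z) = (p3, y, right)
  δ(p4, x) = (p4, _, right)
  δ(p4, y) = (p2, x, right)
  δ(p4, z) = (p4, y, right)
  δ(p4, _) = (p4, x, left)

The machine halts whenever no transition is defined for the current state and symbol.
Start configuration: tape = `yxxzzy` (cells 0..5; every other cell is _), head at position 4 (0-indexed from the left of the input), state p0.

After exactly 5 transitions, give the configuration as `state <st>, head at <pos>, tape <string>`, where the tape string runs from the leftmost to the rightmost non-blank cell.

state=p0 head=4 tape=yxxz[z]y   (p0,z)→(p2,_,right)
state=p2 head=5 tape=yxxz_[y]   (p2,y)→(p2,z,left)
state=p2 head=4 tape=yxxz[_]z   (p2,_)→(p4,z,left)
state=p4 head=3 tape=yxx[z]zz   (p4,z)→(p4,y,right)
state=p4 head=4 tape=yxxy[z]z   (p4,z)→(p4,y,right)
state=p4 head=5 tape=yxxyy[z]
After 5 steps: state p4, head at 5, tape yxxyyz.

state p4, head at 5, tape yxxyyz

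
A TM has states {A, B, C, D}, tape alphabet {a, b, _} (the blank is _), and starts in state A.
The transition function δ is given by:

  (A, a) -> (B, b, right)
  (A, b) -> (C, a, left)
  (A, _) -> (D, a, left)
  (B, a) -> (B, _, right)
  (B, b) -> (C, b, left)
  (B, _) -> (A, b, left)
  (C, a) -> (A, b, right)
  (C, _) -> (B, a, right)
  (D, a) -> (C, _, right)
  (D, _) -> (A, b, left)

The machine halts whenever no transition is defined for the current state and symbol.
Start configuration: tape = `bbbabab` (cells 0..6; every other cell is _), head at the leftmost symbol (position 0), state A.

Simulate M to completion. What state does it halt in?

C

A | _[b]bbabab   read b → write a, move left, go to C
C | [_]abbabab   read _ → write a, move right, go to B
B | a[a]bbabab   read a → write _, move right, go to B
B | a_[b]babab   read b → write b, move left, go to C
C | a[_]bbabab   read _ → write a, move right, go to B
B | aa[b]babab   read b → write b, move left, go to C
C | a[a]bbabab   read a → write b, move right, go to A
A | ab[b]babab   read b → write a, move left, go to C
C | a[b]ababab
No transition is defined for (C, b); M halts in state C.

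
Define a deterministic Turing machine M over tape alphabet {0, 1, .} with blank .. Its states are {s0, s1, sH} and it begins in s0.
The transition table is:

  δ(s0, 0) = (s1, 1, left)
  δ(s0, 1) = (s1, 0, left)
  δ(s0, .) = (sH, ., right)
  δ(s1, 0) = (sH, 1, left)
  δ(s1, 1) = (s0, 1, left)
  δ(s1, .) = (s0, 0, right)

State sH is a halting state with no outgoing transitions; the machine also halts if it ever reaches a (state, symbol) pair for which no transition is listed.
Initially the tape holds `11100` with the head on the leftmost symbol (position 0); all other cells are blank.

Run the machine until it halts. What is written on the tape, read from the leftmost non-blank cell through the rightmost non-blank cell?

111100

s0 | ..[1]1100   read 1 → write 0, move left, go to s1
s1 | .[.]01100   read . → write 0, move right, go to s0
s0 | .0[0]1100   read 0 → write 1, move left, go to s1
s1 | .[0]11100   read 0 → write 1, move left, go to sH
sH | [.]111100
The non-blank tape span at halt is 111100.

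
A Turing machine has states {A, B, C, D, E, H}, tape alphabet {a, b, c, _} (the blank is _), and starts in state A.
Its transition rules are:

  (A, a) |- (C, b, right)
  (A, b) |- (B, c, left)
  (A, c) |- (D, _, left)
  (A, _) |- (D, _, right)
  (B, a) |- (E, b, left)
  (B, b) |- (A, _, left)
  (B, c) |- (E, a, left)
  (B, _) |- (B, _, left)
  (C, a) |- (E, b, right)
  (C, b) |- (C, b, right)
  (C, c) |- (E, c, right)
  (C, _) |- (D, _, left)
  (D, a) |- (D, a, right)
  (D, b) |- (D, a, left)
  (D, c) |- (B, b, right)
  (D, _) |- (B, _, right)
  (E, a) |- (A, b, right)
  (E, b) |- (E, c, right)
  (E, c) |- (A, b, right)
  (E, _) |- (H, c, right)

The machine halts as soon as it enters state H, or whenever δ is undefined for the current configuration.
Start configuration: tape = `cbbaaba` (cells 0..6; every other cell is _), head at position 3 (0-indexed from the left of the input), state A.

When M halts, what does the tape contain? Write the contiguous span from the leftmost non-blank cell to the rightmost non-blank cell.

state=A head=3 tape=cbb[a]aba___   (A,a)→(C,b,right)
state=C head=4 tape=cbbb[a]ba___   (C,a)→(E,b,right)
state=E head=5 tape=cbbbb[b]a___   (E,b)→(E,c,right)
state=E head=6 tape=cbbbbc[a]___   (E,a)→(A,b,right)
state=A head=7 tape=cbbbbcb[_]__   (A,_)→(D,_,right)
state=D head=8 tape=cbbbbcb_[_]_   (D,_)→(B,_,right)
state=B head=9 tape=cbbbbcb__[_]   (B,_)→(B,_,left)
state=B head=8 tape=cbbbbcb_[_]_   (B,_)→(B,_,left)
state=B head=7 tape=cbbbbcb[_]__   (B,_)→(B,_,left)
state=B head=6 tape=cbbbbc[b]___   (B,b)→(A,_,left)
state=A head=5 tape=cbbbb[c]____   (A,c)→(D,_,left)
state=D head=4 tape=cbbb[b]_____   (D,b)→(D,a,left)
state=D head=3 tape=cbb[b]a_____   (D,b)→(D,a,left)
state=D head=2 tape=cb[b]aa_____   (D,b)→(D,a,left)
state=D head=1 tape=c[b]aaa_____   (D,b)→(D,a,left)
state=D head=0 tape=[c]aaaa_____   (D,c)→(B,b,right)
state=B head=1 tape=b[a]aaa_____   (B,a)→(E,b,left)
state=E head=0 tape=[b]baaa_____   (E,b)→(E,c,right)
state=E head=1 tape=c[b]aaa_____   (E,b)→(E,c,right)
state=E head=2 tape=cc[a]aa_____   (E,a)→(A,b,right)
state=A head=3 tape=ccb[a]a_____   (A,a)→(C,b,right)
state=C head=4 tape=ccbb[a]_____   (C,a)→(E,b,right)
state=E head=5 tape=ccbbb[_]____   (E,_)→(H,c,right)
state=H head=6 tape=ccbbbc[_]___
The non-blank tape span at halt is ccbbbc.

ccbbbc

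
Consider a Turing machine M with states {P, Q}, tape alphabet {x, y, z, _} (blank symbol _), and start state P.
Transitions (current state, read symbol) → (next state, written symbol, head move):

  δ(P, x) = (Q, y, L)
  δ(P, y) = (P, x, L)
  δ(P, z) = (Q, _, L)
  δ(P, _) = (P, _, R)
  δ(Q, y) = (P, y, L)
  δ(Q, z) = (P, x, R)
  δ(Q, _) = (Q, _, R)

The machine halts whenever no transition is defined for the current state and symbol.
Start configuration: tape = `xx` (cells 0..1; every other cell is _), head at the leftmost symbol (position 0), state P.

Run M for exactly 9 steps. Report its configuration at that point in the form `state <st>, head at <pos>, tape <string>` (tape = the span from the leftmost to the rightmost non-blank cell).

state P, head at -1, tape yx

P | _[x]x   read x → write y, move L, go to Q
Q | [_]yx   read _ → write _, move R, go to Q
Q | _[y]x   read y → write y, move L, go to P
P | [_]yx   read _ → write _, move R, go to P
P | _[y]x   read y → write x, move L, go to P
P | [_]xx   read _ → write _, move R, go to P
P | _[x]x   read x → write y, move L, go to Q
Q | [_]yx   read _ → write _, move R, go to Q
Q | _[y]x   read y → write y, move L, go to P
P | [_]yx
After 9 steps: state P, head at -1, tape yx.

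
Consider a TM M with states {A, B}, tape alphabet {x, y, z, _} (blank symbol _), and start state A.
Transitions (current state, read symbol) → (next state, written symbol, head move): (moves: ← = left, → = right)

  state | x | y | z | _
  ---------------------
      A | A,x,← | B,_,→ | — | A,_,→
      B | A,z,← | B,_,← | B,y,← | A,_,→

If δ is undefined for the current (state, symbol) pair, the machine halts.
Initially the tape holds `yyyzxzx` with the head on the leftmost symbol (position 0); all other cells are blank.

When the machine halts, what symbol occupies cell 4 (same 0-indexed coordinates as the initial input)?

state=A head=0 tape=[y]yyzxzx   (A,y)→(B,_,→)
state=B head=1 tape=_[y]yzxzx   (B,y)→(B,_,←)
state=B head=0 tape=[_]_yzxzx   (B,_)→(A,_,→)
state=A head=1 tape=_[_]yzxzx   (A,_)→(A,_,→)
state=A head=2 tape=__[y]zxzx   (A,y)→(B,_,→)
state=B head=3 tape=___[z]xzx   (B,z)→(B,y,←)
state=B head=2 tape=__[_]yxzx   (B,_)→(A,_,→)
state=A head=3 tape=___[y]xzx   (A,y)→(B,_,→)
state=B head=4 tape=____[x]zx   (B,x)→(A,z,←)
state=A head=3 tape=___[_]zzx   (A,_)→(A,_,→)
state=A head=4 tape=____[z]zx
Cell 4 holds z when M halts.

z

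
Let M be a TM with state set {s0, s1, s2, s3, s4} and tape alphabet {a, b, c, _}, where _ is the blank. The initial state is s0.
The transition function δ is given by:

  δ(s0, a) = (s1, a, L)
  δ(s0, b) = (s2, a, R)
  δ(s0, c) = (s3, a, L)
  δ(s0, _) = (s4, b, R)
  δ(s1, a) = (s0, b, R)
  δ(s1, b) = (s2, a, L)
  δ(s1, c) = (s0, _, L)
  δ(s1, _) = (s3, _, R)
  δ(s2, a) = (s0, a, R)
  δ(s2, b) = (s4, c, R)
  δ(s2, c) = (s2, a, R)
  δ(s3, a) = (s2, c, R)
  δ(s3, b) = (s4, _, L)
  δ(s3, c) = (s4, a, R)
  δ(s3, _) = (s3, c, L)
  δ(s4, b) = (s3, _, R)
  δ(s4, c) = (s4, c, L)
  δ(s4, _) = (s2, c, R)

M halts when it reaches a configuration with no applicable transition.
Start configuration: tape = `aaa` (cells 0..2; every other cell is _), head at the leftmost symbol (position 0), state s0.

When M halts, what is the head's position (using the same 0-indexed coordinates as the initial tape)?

-1

state=s0 head=0 tape=_[a]aa   (s0,a)→(s1,a,L)
state=s1 head=-1 tape=[_]aaa   (s1,_)→(s3,_,R)
state=s3 head=0 tape=_[a]aa   (s3,a)→(s2,c,R)
state=s2 head=1 tape=_c[a]a   (s2,a)→(s0,a,R)
state=s0 head=2 tape=_ca[a]   (s0,a)→(s1,a,L)
state=s1 head=1 tape=_c[a]a   (s1,a)→(s0,b,R)
state=s0 head=2 tape=_cb[a]   (s0,a)→(s1,a,L)
state=s1 head=1 tape=_c[b]a   (s1,b)→(s2,a,L)
state=s2 head=0 tape=_[c]aa   (s2,c)→(s2,a,R)
state=s2 head=1 tape=_a[a]a   (s2,a)→(s0,a,R)
state=s0 head=2 tape=_aa[a]   (s0,a)→(s1,a,L)
state=s1 head=1 tape=_a[a]a   (s1,a)→(s0,b,R)
state=s0 head=2 tape=_ab[a]   (s0,a)→(s1,a,L)
state=s1 head=1 tape=_a[b]a   (s1,b)→(s2,a,L)
state=s2 head=0 tape=_[a]aa   (s2,a)→(s0,a,R)
state=s0 head=1 tape=_a[a]a   (s0,a)→(s1,a,L)
state=s1 head=0 tape=_[a]aa   (s1,a)→(s0,b,R)
state=s0 head=1 tape=_b[a]a   (s0,a)→(s1,a,L)
state=s1 head=0 tape=_[b]aa   (s1,b)→(s2,a,L)
state=s2 head=-1 tape=[_]aaa
At halt the head is at cell -1.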